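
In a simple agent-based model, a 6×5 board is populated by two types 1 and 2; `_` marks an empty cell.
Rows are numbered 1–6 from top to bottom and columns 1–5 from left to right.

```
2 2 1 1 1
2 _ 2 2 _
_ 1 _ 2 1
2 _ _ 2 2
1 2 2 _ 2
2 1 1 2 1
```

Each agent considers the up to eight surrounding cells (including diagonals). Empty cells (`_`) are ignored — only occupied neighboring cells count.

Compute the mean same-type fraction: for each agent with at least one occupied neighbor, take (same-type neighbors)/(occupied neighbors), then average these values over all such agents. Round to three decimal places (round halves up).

Row 1: (1,1)2 2/2 · (1,2)2 3/4 · (1,3)1 1/4 · (1,4)1 2/4 · (1,5)1 1/2
Row 2: (2,1)2 2/3 · (2,3)2 3/6 · (2,4)2 2/6
Row 3: (3,2)1 0/3 · (3,4)2 4/5 · (3,5)1 0/4
Row 4: (4,1)2 1/3 · (4,4)2 4/5 · (4,5)2 3/4
Row 5: (5,1)1 1/4 · (5,2)2 3/6 · (5,3)2 3/5 · (5,5)2 3/4
Row 6: (6,1)2 1/3 · (6,2)1 2/5 · (6,3)1 1/4 · (6,4)2 2/4 · (6,5)1 0/2
Sum over 23 agents: 2/2 + 3/4 + 1/4 + 2/4 + 1/2 + 2/3 + 3/6 + 2/6 + 0/3 + 4/5 + 0/4 + 1/3 + 4/5 + 3/4 + 1/4 + 3/6 + 3/5 + 3/4 + 1/3 + 2/5 + 1/4 + 2/4 + 0/2 = 323/30; mean = 323/30 ÷ 23 = 323/690 = 0.468115… → 0.468.

0.468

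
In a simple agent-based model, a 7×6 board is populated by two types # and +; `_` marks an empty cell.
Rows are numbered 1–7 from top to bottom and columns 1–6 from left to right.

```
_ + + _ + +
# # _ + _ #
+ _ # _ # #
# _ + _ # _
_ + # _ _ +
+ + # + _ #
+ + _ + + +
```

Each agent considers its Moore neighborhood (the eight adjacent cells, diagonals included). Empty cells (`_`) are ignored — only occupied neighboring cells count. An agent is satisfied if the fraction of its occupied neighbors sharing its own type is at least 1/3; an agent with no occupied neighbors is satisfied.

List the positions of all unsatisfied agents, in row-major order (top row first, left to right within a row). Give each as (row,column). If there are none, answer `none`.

(3,1), (4,1), (5,3), (5,6), (6,3), (6,6)

Row 1: (1,2)+ 1/3 satisfied · (1,3)+ 2/3 satisfied · (1,5)+ 2/3 satisfied · (1,6)+ 1/2 satisfied
Row 2: (2,1)# 1/3 satisfied · (2,2)# 2/5 satisfied · (2,4)+ 2/4 satisfied · (2,6)# 2/4 satisfied
Row 3: (3,1)+ 0/3 not · (3,3)# 1/3 satisfied · (3,5)# 3/4 satisfied · (3,6)# 3/3 satisfied
Row 4: (4,1)# 0/2 not · (4,3)+ 1/3 satisfied · (4,5)# 2/3 satisfied
Row 5: (5,2)+ 3/6 satisfied · (5,3)# 1/5 not · (5,6)+ 0/2 not
Row 6: (6,1)+ 4/4 satisfied · (6,2)+ 4/6 satisfied · (6,3)# 1/6 not · (6,4)+ 2/4 satisfied · (6,6)# 0/3 not
Row 7: (7,1)+ 3/3 satisfied · (7,2)+ 3/4 satisfied · (7,4)+ 2/3 satisfied · (7,5)+ 3/4 satisfied · (7,6)+ 1/2 satisfied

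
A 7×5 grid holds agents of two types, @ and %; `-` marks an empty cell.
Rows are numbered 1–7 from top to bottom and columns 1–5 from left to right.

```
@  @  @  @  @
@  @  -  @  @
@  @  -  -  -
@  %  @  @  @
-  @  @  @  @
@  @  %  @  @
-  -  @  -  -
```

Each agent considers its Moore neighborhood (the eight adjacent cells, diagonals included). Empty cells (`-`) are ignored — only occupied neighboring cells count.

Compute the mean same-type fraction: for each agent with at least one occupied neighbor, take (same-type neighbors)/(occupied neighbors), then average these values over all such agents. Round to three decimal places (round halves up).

0.841

Row 1: (1,1)@ 3/3 · (1,2)@ 4/4 · (1,3)@ 4/4 · (1,4)@ 4/4 · (1,5)@ 3/3
Row 2: (2,1)@ 5/5 · (2,2)@ 6/6 · (2,4)@ 4/4 · (2,5)@ 3/3
Row 3: (3,1)@ 4/5 · (3,2)@ 5/6
Row 4: (4,1)@ 3/4 · (4,2)% 0/6 · (4,3)@ 5/6 · (4,4)@ 5/5 · (4,5)@ 3/3
Row 5: (5,2)@ 5/7 · (5,3)@ 6/8 · (5,4)@ 7/8 · (5,5)@ 5/5
Row 6: (6,1)@ 2/2 · (6,2)@ 4/5 · (6,3)% 0/6 · (6,4)@ 5/6 · (6,5)@ 3/3
Row 7: (7,3)@ 2/3
Sum over 26 agents: 3/3 + 4/4 + 4/4 + 4/4 + 3/3 + 5/5 + 6/6 + 4/4 + 3/3 + 4/5 + 5/6 + 3/4 + 0/6 + 5/6 + 5/5 + 3/3 + 5/7 + 6/8 + 7/8 + 5/5 + 2/2 + 4/5 + 0/6 + 5/6 + 3/3 + 2/3 = 18359/840; mean = 18359/840 ÷ 26 = 18359/21840 = 0.840613… → 0.841.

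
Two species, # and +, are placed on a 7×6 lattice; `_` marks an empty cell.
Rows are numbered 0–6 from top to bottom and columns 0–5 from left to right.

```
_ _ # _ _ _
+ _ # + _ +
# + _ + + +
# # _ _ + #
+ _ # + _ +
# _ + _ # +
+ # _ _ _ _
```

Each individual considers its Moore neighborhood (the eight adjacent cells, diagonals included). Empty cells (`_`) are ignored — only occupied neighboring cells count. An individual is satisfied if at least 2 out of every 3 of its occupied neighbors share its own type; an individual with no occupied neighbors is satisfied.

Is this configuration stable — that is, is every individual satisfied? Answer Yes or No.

Row 0: (0,2)# 1/2 ✗
Row 1: (1,0)+ 1/2 ✗ · (1,2)# 1/4 ✗ · (1,3)+ 2/4 ✗ · (1,5)+ 2/2 ✓
Row 2: (2,0)# 2/4 ✗ · (2,1)+ 1/5 ✗ · (2,3)+ 3/4 ✓ · (2,4)+ 5/6 ✓ · (2,5)+ 3/4 ✓
Row 3: (3,0)# 2/4 ✗ · (3,1)# 3/5 ✗ · (3,4)+ 5/6 ✓ · (3,5)# 0/4 ✗
Row 4: (4,0)+ 0/3 ✗ · (4,2)# 1/3 ✗ · (4,3)+ 2/4 ✗ · (4,5)+ 2/4 ✗
Row 5: (5,0)# 1/3 ✗ · (5,2)+ 1/3 ✗ · (5,4)# 0/3 ✗ · (5,5)+ 1/2 ✗
Row 6: (6,0)+ 0/2 ✗ · (6,1)# 1/3 ✗
For instance (0,2) has only 1/2 same-type neighbors, below 2/3.

No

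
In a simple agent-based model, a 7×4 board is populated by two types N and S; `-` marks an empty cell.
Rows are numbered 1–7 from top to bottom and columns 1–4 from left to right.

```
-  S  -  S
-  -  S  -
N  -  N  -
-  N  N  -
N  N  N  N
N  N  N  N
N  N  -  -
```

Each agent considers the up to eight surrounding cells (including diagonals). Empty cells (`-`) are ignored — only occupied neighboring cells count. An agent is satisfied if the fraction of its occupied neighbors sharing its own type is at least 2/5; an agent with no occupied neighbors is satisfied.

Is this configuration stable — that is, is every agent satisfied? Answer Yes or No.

Yes

Row 1: (1,2)S 1/1 ✓ · (1,4)S 1/1 ✓
Row 2: (2,3)S 2/3 ✓
Row 3: (3,1)N 1/1 ✓ · (3,3)N 2/3 ✓
Row 4: (4,2)N 6/6 ✓ · (4,3)N 5/5 ✓
Row 5: (5,1)N 4/4 ✓ · (5,2)N 7/7 ✓ · (5,3)N 7/7 ✓ · (5,4)N 4/4 ✓
Row 6: (6,1)N 5/5 ✓ · (6,2)N 7/7 ✓ · (6,3)N 6/6 ✓ · (6,4)N 3/3 ✓
Row 7: (7,1)N 3/3 ✓ · (7,2)N 4/4 ✓
All meet the threshold, so the configuration is stable.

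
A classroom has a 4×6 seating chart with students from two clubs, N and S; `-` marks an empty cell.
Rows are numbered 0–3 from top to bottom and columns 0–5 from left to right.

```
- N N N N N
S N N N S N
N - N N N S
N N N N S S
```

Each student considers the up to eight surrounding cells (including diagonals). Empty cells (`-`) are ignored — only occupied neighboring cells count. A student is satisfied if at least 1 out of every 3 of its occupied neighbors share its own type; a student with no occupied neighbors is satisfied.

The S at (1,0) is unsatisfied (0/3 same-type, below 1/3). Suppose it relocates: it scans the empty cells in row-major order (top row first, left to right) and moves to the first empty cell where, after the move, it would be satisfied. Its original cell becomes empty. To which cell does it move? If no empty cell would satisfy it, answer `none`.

none

Vacating (1,0). Empty cells in order:
  (0,0): 0/2 same-type → still unsatisfied.
  (2,1): 0/7 same-type → still unsatisfied.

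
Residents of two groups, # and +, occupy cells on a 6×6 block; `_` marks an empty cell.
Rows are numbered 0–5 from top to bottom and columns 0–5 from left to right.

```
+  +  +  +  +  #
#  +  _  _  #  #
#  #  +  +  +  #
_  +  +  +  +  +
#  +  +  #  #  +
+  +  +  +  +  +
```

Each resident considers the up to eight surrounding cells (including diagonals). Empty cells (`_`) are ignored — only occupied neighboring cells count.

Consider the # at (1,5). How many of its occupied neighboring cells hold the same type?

3

Occupied neighbors of (1,5): (0,4)=+, (0,5)=#, (1,4)=#, (2,4)=+, (2,5)=#.
Same type (#): 3 of 5.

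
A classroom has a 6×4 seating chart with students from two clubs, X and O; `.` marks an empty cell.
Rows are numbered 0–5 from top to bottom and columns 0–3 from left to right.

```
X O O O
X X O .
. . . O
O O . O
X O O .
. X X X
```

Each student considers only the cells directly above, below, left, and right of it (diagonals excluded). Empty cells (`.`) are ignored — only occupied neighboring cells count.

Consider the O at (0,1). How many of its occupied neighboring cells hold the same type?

1

Occupied neighbors of (0,1): (1,1)=X, (0,0)=X, (0,2)=O.
Same type (O): 1 of 3.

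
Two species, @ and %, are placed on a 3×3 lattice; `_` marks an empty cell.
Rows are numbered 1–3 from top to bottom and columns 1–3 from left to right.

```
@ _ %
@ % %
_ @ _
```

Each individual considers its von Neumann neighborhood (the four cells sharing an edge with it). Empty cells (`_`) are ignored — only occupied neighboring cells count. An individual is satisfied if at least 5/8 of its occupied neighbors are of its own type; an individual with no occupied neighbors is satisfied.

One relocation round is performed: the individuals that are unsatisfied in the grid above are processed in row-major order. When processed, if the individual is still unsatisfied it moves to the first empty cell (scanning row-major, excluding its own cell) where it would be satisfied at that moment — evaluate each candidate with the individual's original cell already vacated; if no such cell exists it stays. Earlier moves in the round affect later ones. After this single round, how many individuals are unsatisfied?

Initially unsatisfied (in order): (2,1), (2,2), (3,2).
  (2,1) → (3,1).
  (2,2): no empty cell satisfies it; stays.
  (3,2) → (2,1).
Resulting grid:
@ _ %
@ % %
@ _ _
Unsatisfied now: (2,2).

1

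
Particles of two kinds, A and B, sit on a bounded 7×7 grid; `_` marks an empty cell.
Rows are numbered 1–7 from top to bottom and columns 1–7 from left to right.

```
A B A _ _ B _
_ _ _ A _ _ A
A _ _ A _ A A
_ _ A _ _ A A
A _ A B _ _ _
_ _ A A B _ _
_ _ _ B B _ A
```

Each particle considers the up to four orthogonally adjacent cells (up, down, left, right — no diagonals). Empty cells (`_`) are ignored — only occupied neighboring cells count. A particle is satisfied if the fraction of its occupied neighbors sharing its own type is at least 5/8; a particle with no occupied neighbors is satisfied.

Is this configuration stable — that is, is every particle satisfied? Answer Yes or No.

Row 1: (1,1)A 0/1 unhappy · (1,2)B 0/2 unhappy · (1,3)A 0/1 unhappy · (1,6)B 0/0 ok
Row 2: (2,4)A 1/1 ok · (2,7)A 1/1 ok
Row 3: (3,1)A 0/0 ok · (3,4)A 1/1 ok · (3,6)A 2/2 ok · (3,7)A 3/3 ok
Row 4: (4,3)A 1/1 ok · (4,6)A 2/2 ok · (4,7)A 2/2 ok
Row 5: (5,1)A 0/0 ok · (5,3)A 2/3 ok · (5,4)B 0/2 unhappy
Row 6: (6,3)A 2/2 ok · (6,4)A 1/4 unhappy · (6,5)B 1/2 unhappy
Row 7: (7,4)B 1/2 unhappy · (7,5)B 2/2 ok · (7,7)A 0/0 ok
For instance (1,1) has only 0/1 same-type neighbors, below 5/8.

No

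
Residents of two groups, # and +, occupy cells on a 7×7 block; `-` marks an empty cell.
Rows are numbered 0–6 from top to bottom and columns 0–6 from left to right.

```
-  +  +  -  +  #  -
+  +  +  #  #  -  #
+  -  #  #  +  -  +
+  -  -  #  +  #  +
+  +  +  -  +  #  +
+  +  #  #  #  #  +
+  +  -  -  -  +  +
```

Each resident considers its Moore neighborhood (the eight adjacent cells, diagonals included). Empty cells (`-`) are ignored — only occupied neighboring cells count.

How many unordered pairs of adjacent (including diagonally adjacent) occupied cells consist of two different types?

41

Scan each occupied cell's neighbors to the right and below (and the two forward diagonals) so each pair is counted once.
From row 0: 4 unlike of 12 pairs (running 4/12).
From row 1: 7 unlike of 15 pairs (running 11/27).
From row 2: 5 unlike of 11 pairs (running 16/38).
From row 3: 9 unlike of 14 pairs (running 25/52).
From row 4: 10 unlike of 20 pairs (running 35/72).
From row 5: 6 unlike of 16 pairs (running 41/88).
From row 6: 0 unlike of 2 pairs (running 41/90).
Total adjacent occupied pairs: 90; unlike-type pairs: 41.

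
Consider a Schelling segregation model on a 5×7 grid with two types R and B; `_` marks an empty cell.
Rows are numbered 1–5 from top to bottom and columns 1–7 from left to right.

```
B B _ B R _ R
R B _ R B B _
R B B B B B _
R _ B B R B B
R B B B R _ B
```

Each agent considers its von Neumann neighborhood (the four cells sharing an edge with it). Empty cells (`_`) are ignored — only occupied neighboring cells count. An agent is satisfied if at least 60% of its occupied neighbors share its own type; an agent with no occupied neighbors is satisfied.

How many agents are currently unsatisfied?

10

(1,1)B 1/2 ✗
(1,2)B 2/2 ✓
(1,4)B 0/2 ✗
(1,5)R 0/2 ✗
(1,7)R 0/0 ✓
(2,1)R 1/3 ✗
(2,2)B 2/3 ✓
(2,4)R 0/3 ✗
(2,5)B 2/4 ✗
(2,6)B 2/2 ✓
(3,1)R 2/3 ✓
(3,2)B 2/3 ✓
(3,3)B 3/3 ✓
(3,4)B 3/4 ✓
(3,5)B 3/4 ✓
(3,6)B 3/3 ✓
(4,1)R 2/2 ✓
(4,3)B 3/3 ✓
(4,4)B 3/4 ✓
(4,5)R 1/4 ✗
(4,6)B 2/3 ✓
(4,7)B 2/2 ✓
(5,1)R 1/2 ✗
(5,2)B 1/2 ✗
(5,3)B 3/3 ✓
(5,4)B 2/3 ✓
(5,5)R 1/2 ✗
(5,7)B 1/1 ✓
Unsatisfied: (1,1), (1,4), (1,5), (2,1), (2,4), (2,5), (4,5), (5,1), (5,2), (5,5) — 10 in total.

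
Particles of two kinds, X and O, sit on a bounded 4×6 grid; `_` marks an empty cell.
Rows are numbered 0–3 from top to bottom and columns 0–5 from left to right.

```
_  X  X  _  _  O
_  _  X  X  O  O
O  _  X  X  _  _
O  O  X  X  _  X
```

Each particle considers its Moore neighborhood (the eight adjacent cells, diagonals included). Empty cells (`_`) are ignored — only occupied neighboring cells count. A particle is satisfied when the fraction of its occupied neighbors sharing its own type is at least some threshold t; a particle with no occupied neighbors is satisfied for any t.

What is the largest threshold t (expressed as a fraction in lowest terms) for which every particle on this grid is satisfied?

1/2

(0,1)X 2/2
(0,2)X 3/3
(0,5)O 2/2
(1,2)X 5/5
(1,3)X 4/5
(1,4)O 2/4
(1,5)O 2/2
(2,0)O 2/2
(2,2)X 5/6
(2,3)X 5/6
(3,0)O 2/2
(3,1)O 2/4
(3,2)X 3/4
(3,3)X 3/3
(3,5)X — no occupied neighbors
The smallest same-type fraction is 2/4 at (1,4), which reduces to 1/2. Any threshold above that leaves this particle unsatisfied.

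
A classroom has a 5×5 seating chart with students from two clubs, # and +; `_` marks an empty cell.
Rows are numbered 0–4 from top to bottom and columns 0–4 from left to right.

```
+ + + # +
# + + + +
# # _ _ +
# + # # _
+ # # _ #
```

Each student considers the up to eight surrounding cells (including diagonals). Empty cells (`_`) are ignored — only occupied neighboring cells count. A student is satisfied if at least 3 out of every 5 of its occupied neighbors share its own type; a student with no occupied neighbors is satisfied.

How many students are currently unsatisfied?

6

(0,0)+ 2/3 ✓
(0,1)+ 4/5 ✓
(0,2)+ 4/5 ✓
(0,3)# 0/5 ✗
(0,4)+ 2/3 ✓
(1,0)# 2/5 ✗
(1,1)+ 4/7 ✗
(1,2)+ 4/6 ✓
(1,3)+ 5/6 ✓
(1,4)+ 3/4 ✓
(2,0)# 3/5 ✓
(2,1)# 4/7 ✗
(2,4)+ 2/3 ✓
(3,0)# 3/5 ✓
(3,1)+ 1/7 ✗
(3,2)# 4/5 ✓
(3,3)# 3/4 ✓
(4,0)+ 1/3 ✗
(4,1)# 3/5 ✓
(4,2)# 3/4 ✓
(4,4)# 1/1 ✓
Unsatisfied: (0,3), (1,0), (1,1), (2,1), (3,1), (4,0) — 6 in total.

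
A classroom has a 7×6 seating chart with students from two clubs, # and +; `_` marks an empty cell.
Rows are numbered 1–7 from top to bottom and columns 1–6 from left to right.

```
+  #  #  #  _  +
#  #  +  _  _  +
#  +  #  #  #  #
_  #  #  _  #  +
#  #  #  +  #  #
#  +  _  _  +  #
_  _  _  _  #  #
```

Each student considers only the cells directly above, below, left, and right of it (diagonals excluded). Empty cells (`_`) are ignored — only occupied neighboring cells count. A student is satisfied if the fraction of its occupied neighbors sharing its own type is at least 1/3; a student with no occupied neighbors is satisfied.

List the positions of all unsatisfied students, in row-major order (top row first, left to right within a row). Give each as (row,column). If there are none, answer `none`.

(1,1), (2,3), (3,2), (4,6), (5,4), (6,2), (6,5)

(1,1)+ 0/2 not
(1,2)# 2/3 satisfied
(1,3)# 2/3 satisfied
(1,4)# 1/1 satisfied
(1,6)+ 1/1 satisfied
(2,1)# 2/3 satisfied
(2,2)# 2/4 satisfied
(2,3)+ 0/3 not
(2,6)+ 1/2 satisfied
(3,1)# 1/2 satisfied
(3,2)+ 0/4 not
(3,3)# 2/4 satisfied
(3,4)# 2/2 satisfied
(3,5)# 3/3 satisfied
(3,6)# 1/3 satisfied
(4,2)# 2/3 satisfied
(4,3)# 3/3 satisfied
(4,5)# 2/3 satisfied
(4,6)+ 0/3 not
(5,1)# 2/2 satisfied
(5,2)# 3/4 satisfied
(5,3)# 2/3 satisfied
(5,4)+ 0/2 not
(5,5)# 2/4 satisfied
(5,6)# 2/3 satisfied
(6,1)# 1/2 satisfied
(6,2)+ 0/2 not
(6,5)+ 0/3 not
(6,6)# 2/3 satisfied
(7,5)# 1/2 satisfied
(7,6)# 2/2 satisfied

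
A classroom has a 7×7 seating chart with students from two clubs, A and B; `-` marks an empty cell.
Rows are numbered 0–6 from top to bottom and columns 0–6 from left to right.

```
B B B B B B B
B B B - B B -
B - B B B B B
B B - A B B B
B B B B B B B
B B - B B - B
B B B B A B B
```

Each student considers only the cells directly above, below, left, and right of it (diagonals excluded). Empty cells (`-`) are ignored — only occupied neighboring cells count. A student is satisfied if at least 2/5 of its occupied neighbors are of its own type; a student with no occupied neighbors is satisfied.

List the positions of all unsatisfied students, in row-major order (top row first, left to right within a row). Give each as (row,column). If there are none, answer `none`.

Row 0: (0,0)B 2/2 ✓ · (0,1)B 3/3 ✓ · (0,2)B 3/3 ✓ · (0,3)B 2/2 ✓ · (0,4)B 3/3 ✓ · (0,5)B 3/3 ✓ · (0,6)B 1/1 ✓
Row 1: (1,0)B 3/3 ✓ · (1,1)B 3/3 ✓ · (1,2)B 3/3 ✓ · (1,4)B 3/3 ✓ · (1,5)B 3/3 ✓
Row 2: (2,0)B 2/2 ✓ · (2,2)B 2/2 ✓ · (2,3)B 2/3 ✓ · (2,4)B 4/4 ✓ · (2,5)B 4/4 ✓ · (2,6)B 2/2 ✓
Row 3: (3,0)B 3/3 ✓ · (3,1)B 2/2 ✓ · (3,3)A 0/3 ✗ · (3,4)B 3/4 ✓ · (3,5)B 4/4 ✓ · (3,6)B 3/3 ✓
Row 4: (4,0)B 3/3 ✓ · (4,1)B 4/4 ✓ · (4,2)B 2/2 ✓ · (4,3)B 3/4 ✓ · (4,4)B 4/4 ✓ · (4,5)B 3/3 ✓ · (4,6)B 3/3 ✓
Row 5: (5,0)B 3/3 ✓ · (5,1)B 3/3 ✓ · (5,3)B 3/3 ✓ · (5,4)B 2/3 ✓ · (5,6)B 2/2 ✓
Row 6: (6,0)B 2/2 ✓ · (6,1)B 3/3 ✓ · (6,2)B 2/2 ✓ · (6,3)B 2/3 ✓ · (6,4)A 0/3 ✗ · (6,5)B 1/2 ✓ · (6,6)B 2/2 ✓

(3,3), (6,4)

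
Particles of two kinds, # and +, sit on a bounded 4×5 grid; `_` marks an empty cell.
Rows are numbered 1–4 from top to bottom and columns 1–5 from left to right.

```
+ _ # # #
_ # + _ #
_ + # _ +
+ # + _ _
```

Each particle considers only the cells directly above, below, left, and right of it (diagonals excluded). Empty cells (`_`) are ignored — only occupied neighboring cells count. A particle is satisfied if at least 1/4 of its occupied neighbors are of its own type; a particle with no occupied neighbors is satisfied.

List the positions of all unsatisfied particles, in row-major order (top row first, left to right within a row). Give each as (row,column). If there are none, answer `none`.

(1,1)+ 0/0 satisfied
(1,3)# 1/2 satisfied
(1,4)# 2/2 satisfied
(1,5)# 2/2 satisfied
(2,2)# 0/2 not
(2,3)+ 0/3 not
(2,5)# 1/2 satisfied
(3,2)+ 0/3 not
(3,3)# 0/3 not
(3,5)+ 0/1 not
(4,1)+ 0/1 not
(4,2)# 0/3 not
(4,3)+ 0/2 not

(2,2), (2,3), (3,2), (3,3), (3,5), (4,1), (4,2), (4,3)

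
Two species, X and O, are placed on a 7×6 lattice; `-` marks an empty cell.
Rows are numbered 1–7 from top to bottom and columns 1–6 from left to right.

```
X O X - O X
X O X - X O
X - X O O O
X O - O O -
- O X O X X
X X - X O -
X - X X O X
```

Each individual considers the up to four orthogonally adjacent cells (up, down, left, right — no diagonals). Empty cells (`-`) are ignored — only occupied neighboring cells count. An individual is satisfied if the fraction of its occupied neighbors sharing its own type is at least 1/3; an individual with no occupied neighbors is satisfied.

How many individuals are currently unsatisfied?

Row 1: (1,1)X 1/2 ✓ · (1,2)O 1/3 ✓ · (1,3)X 1/2 ✓ · (1,5)O 0/2 ✗ · (1,6)X 0/2 ✗
Row 2: (2,1)X 2/3 ✓ · (2,2)O 1/3 ✓ · (2,3)X 2/3 ✓ · (2,5)X 0/3 ✗ · (2,6)O 1/3 ✓
Row 3: (3,1)X 2/2 ✓ · (3,3)X 1/2 ✓ · (3,4)O 2/3 ✓ · (3,5)O 3/4 ✓ · (3,6)O 2/2 ✓
Row 4: (4,1)X 1/2 ✓ · (4,2)O 1/2 ✓ · (4,4)O 3/3 ✓ · (4,5)O 2/3 ✓
Row 5: (5,2)O 1/3 ✓ · (5,3)X 0/2 ✗ · (5,4)O 1/4 ✗ · (5,5)X 1/4 ✗ · (5,6)X 1/1 ✓
Row 6: (6,1)X 2/2 ✓ · (6,2)X 1/2 ✓ · (6,4)X 1/3 ✓ · (6,5)O 1/3 ✓
Row 7: (7,1)X 1/1 ✓ · (7,3)X 1/1 ✓ · (7,4)X 2/3 ✓ · (7,5)O 1/3 ✓ · (7,6)X 0/1 ✗
Unsatisfied: (1,5), (1,6), (2,5), (5,3), (5,4), (5,5), (7,6) — 7 in total.

7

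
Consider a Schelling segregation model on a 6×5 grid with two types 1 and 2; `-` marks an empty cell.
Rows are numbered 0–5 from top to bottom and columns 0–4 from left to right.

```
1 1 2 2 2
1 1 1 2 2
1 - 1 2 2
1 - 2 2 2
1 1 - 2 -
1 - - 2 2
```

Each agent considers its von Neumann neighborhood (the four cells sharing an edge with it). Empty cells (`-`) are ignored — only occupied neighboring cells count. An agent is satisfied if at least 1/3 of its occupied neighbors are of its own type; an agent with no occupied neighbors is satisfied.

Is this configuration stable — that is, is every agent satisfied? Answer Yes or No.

Row 0: (0,0)1 2/2 ok · (0,1)1 2/3 ok · (0,2)2 1/3 ok · (0,3)2 3/3 ok · (0,4)2 2/2 ok
Row 1: (1,0)1 3/3 ok · (1,1)1 3/3 ok · (1,2)1 2/4 ok · (1,3)2 3/4 ok · (1,4)2 3/3 ok
Row 2: (2,0)1 2/2 ok · (2,2)1 1/3 ok · (2,3)2 3/4 ok · (2,4)2 3/3 ok
Row 3: (3,0)1 2/2 ok · (3,2)2 1/2 ok · (3,3)2 4/4 ok · (3,4)2 2/2 ok
Row 4: (4,0)1 3/3 ok · (4,1)1 1/1 ok · (4,3)2 2/2 ok
Row 5: (5,0)1 1/1 ok · (5,3)2 2/2 ok · (5,4)2 1/1 ok
All meet the threshold, so the configuration is stable.

Yes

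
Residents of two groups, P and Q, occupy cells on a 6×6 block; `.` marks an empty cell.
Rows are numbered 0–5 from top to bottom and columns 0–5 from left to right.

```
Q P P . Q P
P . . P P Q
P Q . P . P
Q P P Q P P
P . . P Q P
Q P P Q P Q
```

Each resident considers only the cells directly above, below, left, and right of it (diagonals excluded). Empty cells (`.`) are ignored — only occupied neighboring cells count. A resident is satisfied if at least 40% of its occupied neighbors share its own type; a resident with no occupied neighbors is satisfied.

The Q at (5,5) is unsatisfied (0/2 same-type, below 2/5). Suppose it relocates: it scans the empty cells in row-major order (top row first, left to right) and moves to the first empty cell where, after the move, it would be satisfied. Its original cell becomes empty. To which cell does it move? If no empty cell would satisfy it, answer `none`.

Vacating (5,5). Empty cells in order:
  (0,3): 1/3 same-type → still unsatisfied.
  (1,1): 1/3 same-type → still unsatisfied.
  (1,2): 0/2 same-type → still unsatisfied.
  (2,2): 1/3 same-type → still unsatisfied.
  (2,4): 0/4 same-type → still unsatisfied.
  (4,1): 0/3 same-type → still unsatisfied.
  (4,2): 0/3 same-type → still unsatisfied.

none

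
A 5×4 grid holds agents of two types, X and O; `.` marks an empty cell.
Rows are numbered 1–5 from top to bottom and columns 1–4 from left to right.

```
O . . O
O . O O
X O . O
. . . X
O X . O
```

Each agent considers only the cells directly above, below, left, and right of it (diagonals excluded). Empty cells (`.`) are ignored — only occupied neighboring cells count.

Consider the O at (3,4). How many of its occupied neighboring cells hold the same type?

Occupied neighbors of (3,4): (2,4)=O, (4,4)=X.
Same type (O): 1 of 2.

1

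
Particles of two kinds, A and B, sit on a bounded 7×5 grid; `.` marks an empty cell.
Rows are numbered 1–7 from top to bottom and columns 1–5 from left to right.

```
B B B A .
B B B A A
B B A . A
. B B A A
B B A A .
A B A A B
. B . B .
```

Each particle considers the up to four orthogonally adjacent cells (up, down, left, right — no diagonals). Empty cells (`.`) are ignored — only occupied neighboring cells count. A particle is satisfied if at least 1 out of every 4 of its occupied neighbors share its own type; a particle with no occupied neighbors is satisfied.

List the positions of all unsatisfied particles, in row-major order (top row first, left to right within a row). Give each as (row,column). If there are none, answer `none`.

(3,3), (6,1), (6,5), (7,4)

Row 1: (1,1)B 2/2 ok · (1,2)B 3/3 ok · (1,3)B 2/3 ok · (1,4)A 1/2 ok
Row 2: (2,1)B 3/3 ok · (2,2)B 4/4 ok · (2,3)B 2/4 ok · (2,4)A 2/3 ok · (2,5)A 2/2 ok
Row 3: (3,1)B 2/2 ok · (3,2)B 3/4 ok · (3,3)A 0/3 unhappy · (3,5)A 2/2 ok
Row 4: (4,2)B 3/3 ok · (4,3)B 1/4 ok · (4,4)A 2/3 ok · (4,5)A 2/2 ok
Row 5: (5,1)B 1/2 ok · (5,2)B 3/4 ok · (5,3)A 2/4 ok · (5,4)A 3/3 ok
Row 6: (6,1)A 0/2 unhappy · (6,2)B 2/4 ok · (6,3)A 2/3 ok · (6,4)A 2/4 ok · (6,5)B 0/1 unhappy
Row 7: (7,2)B 1/1 ok · (7,4)B 0/1 unhappy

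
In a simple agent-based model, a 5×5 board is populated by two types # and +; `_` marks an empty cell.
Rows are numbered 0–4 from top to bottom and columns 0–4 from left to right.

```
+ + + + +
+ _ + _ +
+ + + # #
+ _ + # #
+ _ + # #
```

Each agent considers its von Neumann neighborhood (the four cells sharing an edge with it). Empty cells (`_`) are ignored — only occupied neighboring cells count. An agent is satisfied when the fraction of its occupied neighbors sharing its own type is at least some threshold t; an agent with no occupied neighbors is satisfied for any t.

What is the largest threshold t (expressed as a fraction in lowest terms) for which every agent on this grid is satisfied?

(0,0)+ 2/2
(0,1)+ 2/2
(0,2)+ 3/3
(0,3)+ 2/2
(0,4)+ 2/2
(1,0)+ 2/2
(1,2)+ 2/2
(1,4)+ 1/2
(2,0)+ 3/3
(2,1)+ 2/2
(2,2)+ 3/4
(2,3)# 2/3
(2,4)# 2/3
(3,0)+ 2/2
(3,2)+ 2/3
(3,3)# 3/4
(3,4)# 3/3
(4,0)+ 1/1
(4,2)+ 1/2
(4,3)# 2/3
(4,4)# 2/2
The smallest same-type fraction is 1/2 at (1,4), which reduces to 1/2. Any threshold above that leaves this agent unsatisfied.

1/2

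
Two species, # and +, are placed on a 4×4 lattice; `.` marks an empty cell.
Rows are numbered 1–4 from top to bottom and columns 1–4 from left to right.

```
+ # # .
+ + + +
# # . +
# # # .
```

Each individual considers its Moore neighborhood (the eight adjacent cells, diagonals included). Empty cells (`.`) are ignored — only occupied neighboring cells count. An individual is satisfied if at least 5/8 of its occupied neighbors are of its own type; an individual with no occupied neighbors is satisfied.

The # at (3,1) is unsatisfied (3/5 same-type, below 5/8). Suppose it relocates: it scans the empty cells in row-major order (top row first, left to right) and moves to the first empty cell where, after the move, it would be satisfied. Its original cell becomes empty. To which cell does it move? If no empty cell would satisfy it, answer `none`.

none

Vacating (3,1). Empty cells in order:
  (1,4): 1/3 same-type → still unsatisfied.
  (3,3): 3/7 same-type → still unsatisfied.
  (4,4): 1/2 same-type → still unsatisfied.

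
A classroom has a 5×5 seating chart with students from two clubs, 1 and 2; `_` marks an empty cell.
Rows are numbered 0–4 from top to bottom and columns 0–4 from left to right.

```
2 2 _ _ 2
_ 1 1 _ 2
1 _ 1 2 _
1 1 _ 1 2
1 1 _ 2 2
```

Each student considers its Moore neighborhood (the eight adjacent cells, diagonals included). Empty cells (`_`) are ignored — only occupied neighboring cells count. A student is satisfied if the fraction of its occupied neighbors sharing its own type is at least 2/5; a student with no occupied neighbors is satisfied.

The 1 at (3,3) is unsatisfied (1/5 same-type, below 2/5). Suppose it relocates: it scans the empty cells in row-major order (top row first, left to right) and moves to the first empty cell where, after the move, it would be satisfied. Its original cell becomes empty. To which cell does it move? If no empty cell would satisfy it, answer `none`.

Vacating (3,3). Empty cells in order:
  (0,2): 2/3 same-type → satisfied — stop here.

(0,2)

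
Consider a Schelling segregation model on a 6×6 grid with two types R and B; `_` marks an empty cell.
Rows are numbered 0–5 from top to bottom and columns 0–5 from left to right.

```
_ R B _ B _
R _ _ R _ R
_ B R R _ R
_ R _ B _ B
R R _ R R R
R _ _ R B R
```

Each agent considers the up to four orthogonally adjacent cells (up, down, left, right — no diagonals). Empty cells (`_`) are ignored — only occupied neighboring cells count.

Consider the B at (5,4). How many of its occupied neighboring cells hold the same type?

Occupied neighbors of (5,4): (4,4)=R, (5,3)=R, (5,5)=R.
Same type (B): 0 of 3.

0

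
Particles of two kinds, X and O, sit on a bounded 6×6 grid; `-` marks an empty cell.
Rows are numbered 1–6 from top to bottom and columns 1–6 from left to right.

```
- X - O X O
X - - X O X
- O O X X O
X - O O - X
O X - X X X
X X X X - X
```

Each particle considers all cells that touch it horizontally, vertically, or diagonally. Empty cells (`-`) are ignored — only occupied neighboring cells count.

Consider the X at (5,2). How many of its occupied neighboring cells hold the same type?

4

Occupied neighbors of (5,2): (4,1)=X, (4,3)=O, (5,1)=O, (6,1)=X, (6,2)=X, (6,3)=X.
Same type (X): 4 of 6.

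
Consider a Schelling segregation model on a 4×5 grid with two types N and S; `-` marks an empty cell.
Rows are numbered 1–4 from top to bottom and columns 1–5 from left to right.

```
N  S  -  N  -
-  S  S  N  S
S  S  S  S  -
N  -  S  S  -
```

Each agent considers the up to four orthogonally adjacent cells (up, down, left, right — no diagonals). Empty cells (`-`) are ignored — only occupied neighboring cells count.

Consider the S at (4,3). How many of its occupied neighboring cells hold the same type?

Occupied neighbors of (4,3): (3,3)=S, (4,4)=S.
Same type (S): 2 of 2.

2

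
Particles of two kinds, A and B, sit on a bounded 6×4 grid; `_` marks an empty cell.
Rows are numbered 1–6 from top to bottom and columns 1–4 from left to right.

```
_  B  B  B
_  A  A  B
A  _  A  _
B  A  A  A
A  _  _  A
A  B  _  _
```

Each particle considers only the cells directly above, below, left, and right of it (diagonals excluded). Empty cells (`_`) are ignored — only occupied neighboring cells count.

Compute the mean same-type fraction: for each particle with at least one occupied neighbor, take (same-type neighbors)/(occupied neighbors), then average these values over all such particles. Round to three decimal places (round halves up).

0.573

(1,2)B 1/2
(1,3)B 2/3
(1,4)B 2/2
(2,2)A 1/2
(2,3)A 2/4
(2,4)B 1/2
(3,1)A 0/1
(3,3)A 2/2
(4,1)B 0/3
(4,2)A 1/2
(4,3)A 3/3
(4,4)A 2/2
(5,1)A 1/2
(5,4)A 1/1
(6,1)A 1/2
(6,2)B 0/1
Sum over 16 particles: 1/2 + 2/3 + 2/2 + 1/2 + 2/4 + 1/2 + 0/1 + 2/2 + 0/3 + 1/2 + 3/3 + 2/2 + 1/2 + 1/1 + 1/2 + 0/1 = 55/6; mean = 55/6 ÷ 16 = 55/96 = 0.572916… → 0.573.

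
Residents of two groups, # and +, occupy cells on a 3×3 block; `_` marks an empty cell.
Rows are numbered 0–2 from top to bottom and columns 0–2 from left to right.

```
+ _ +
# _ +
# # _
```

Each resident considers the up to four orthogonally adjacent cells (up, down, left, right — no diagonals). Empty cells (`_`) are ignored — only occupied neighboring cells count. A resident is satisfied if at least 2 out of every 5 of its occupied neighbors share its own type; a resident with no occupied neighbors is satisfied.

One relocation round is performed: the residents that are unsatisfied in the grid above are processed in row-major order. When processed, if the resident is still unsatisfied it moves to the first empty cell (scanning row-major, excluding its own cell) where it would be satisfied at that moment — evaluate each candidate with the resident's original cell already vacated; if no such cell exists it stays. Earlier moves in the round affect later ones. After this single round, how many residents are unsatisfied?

0

Initially unsatisfied (in order): (0,0).
  (0,0) → (0,1).
Resulting grid:
_ + +
# _ +
# # _
All satisfied now.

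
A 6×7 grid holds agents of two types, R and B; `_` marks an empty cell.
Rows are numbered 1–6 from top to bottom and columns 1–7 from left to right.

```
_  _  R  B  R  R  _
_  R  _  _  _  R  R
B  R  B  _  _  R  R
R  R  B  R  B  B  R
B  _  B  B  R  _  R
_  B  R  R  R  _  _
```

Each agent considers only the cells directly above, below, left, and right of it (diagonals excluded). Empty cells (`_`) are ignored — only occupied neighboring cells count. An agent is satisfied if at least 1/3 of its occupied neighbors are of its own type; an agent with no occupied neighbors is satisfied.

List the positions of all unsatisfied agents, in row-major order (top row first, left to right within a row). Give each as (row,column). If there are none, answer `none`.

(1,3)R 0/1 ✗
(1,4)B 0/2 ✗
(1,5)R 1/2 ✓
(1,6)R 2/2 ✓
(2,2)R 1/1 ✓
(2,6)R 3/3 ✓
(2,7)R 2/2 ✓
(3,1)B 0/2 ✗
(3,2)R 2/4 ✓
(3,3)B 1/2 ✓
(3,6)R 2/3 ✓
(3,7)R 3/3 ✓
(4,1)R 1/3 ✓
(4,2)R 2/3 ✓
(4,3)B 2/4 ✓
(4,4)R 0/3 ✗
(4,5)B 1/3 ✓
(4,6)B 1/3 ✓
(4,7)R 2/3 ✓
(5,1)B 0/1 ✗
(5,3)B 2/3 ✓
(5,4)B 1/4 ✗
(5,5)R 1/3 ✓
(5,7)R 1/1 ✓
(6,2)B 0/1 ✗
(6,3)R 1/3 ✓
(6,4)R 2/3 ✓
(6,5)R 2/2 ✓

(1,3), (1,4), (3,1), (4,4), (5,1), (5,4), (6,2)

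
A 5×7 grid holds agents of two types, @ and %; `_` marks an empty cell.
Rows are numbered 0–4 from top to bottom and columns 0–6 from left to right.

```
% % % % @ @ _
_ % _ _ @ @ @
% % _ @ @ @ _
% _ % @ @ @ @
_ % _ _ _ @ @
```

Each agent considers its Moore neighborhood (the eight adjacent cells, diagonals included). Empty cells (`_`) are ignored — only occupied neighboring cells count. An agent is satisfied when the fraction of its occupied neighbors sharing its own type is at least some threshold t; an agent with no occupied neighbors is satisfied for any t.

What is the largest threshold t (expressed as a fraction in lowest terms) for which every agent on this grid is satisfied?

(0,0)% 2/2
(0,1)% 3/3
(0,2)% 3/3
(0,3)% 1/3
(0,4)@ 3/4
(0,5)@ 4/4
(1,1)% 5/5
(1,4)@ 6/7
(1,5)@ 6/6
(1,6)@ 3/3
(2,0)% 3/3
(2,1)% 4/4
(2,3)@ 4/5
(2,4)@ 7/7
(2,5)@ 7/7
(3,0)% 3/3
(3,2)% 2/4
(3,3)@ 3/4
(3,4)@ 6/6
(3,5)@ 6/6
(3,6)@ 4/4
(4,1)% 2/2
(4,5)@ 4/4
(4,6)@ 3/3
The smallest same-type fraction is 1/3 at (0,3), which reduces to 1/3. Any threshold above that leaves this agent unsatisfied.

1/3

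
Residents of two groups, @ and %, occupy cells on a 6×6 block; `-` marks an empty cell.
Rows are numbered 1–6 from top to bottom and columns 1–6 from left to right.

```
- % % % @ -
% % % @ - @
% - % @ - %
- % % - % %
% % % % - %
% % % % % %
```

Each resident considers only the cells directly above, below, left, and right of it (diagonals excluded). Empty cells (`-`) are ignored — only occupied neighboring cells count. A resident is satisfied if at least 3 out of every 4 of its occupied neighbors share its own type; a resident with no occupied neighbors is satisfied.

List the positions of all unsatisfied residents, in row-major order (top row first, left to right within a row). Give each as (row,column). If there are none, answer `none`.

(1,4), (1,5), (2,4), (2,6), (3,3), (3,4), (3,6)

Row 1: (1,2)% 2/2 ✓ · (1,3)% 3/3 ✓ · (1,4)% 1/3 ✗ · (1,5)@ 0/1 ✗
Row 2: (2,1)% 2/2 ✓ · (2,2)% 3/3 ✓ · (2,3)% 3/4 ✓ · (2,4)@ 1/3 ✗ · (2,6)@ 0/1 ✗
Row 3: (3,1)% 1/1 ✓ · (3,3)% 2/3 ✗ · (3,4)@ 1/2 ✗ · (3,6)% 1/2 ✗
Row 4: (4,2)% 2/2 ✓ · (4,3)% 3/3 ✓ · (4,5)% 1/1 ✓ · (4,6)% 3/3 ✓
Row 5: (5,1)% 2/2 ✓ · (5,2)% 4/4 ✓ · (5,3)% 4/4 ✓ · (5,4)% 2/2 ✓ · (5,6)% 2/2 ✓
Row 6: (6,1)% 2/2 ✓ · (6,2)% 3/3 ✓ · (6,3)% 3/3 ✓ · (6,4)% 3/3 ✓ · (6,5)% 2/2 ✓ · (6,6)% 2/2 ✓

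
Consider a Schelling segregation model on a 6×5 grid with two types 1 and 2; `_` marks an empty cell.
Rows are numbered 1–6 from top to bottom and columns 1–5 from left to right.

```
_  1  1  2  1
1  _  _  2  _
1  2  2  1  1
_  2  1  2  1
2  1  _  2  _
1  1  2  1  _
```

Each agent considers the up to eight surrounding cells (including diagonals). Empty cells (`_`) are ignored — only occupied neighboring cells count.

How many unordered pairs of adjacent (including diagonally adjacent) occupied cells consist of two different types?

27

Scan each occupied cell's neighbors to the right and below (and the two forward diagonals) so each pair is counted once.
Row 1: 1(1,2)–1(1,3)= 1(1,2)–1(2,1)= 1(1,3)–2(1,4)≠ 1(1,3)–2(2,4)≠ 2(1,4)–1(1,5)≠ 2(1,4)–2(2,4)= 1(1,5)–2(2,4)≠  → 4/7 unlike.
Row 2: 1(2,1)–1(3,1)= 1(2,1)–2(3,2)≠ 2(2,4)–1(3,4)≠ 2(2,4)–1(3,5)≠ 2(2,4)–2(3,3)=  → 3/5 unlike.
Row 3: 1(3,1)–2(3,2)≠ 1(3,1)–2(4,2)≠ 2(3,2)–2(3,3)= 2(3,2)–2(4,2)= 2(3,2)–1(4,3)≠ 2(3,3)–1(3,4)≠ 2(3,3)–1(4,3)≠ 2(3,3)–2(4,4)= 2(3,3)–2(4,2)= 1(3,4)–1(3,5)= 1(3,4)–2(4,4)≠ 1(3,4)–1(4,5)= 1(3,4)–1(4,3)= 1(3,5)–1(4,5)= 1(3,5)–2(4,4)≠  → 7/15 unlike.
Row 4: 2(4,2)–1(4,3)≠ 2(4,2)–1(5,2)≠ 2(4,2)–2(5,1)= 1(4,3)–2(4,4)≠ 1(4,3)–2(5,4)≠ 1(4,3)–1(5,2)= 2(4,4)–1(4,5)≠ 2(4,4)–2(5,4)= 1(4,5)–2(5,4)≠  → 6/9 unlike.
Row 5: 2(5,1)–1(5,2)≠ 2(5,1)–1(6,1)≠ 2(5,1)–1(6,2)≠ 1(5,2)–1(6,2)= 1(5,2)–2(6,3)≠ 1(5,2)–1(6,1)= 2(5,4)–1(6,4)≠ 2(5,4)–2(6,3)=  → 5/8 unlike.
Row 6: 1(6,1)–1(6,2)= 1(6,2)–2(6,3)≠ 2(6,3)–1(6,4)≠  → 2/3 unlike.
Total adjacent occupied pairs: 47; unlike-type pairs: 27.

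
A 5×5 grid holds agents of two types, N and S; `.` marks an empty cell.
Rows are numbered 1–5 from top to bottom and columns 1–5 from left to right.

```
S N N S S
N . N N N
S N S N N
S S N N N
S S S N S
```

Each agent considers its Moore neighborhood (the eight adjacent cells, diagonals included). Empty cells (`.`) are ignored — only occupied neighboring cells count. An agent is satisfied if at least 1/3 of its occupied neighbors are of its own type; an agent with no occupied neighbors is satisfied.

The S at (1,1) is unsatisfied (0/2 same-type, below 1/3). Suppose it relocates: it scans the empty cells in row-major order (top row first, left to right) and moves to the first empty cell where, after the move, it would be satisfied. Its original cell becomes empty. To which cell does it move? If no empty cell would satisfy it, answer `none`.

Vacating (1,1). Empty cells in order:
  (2,2): 2/7 same-type → still unsatisfied.

none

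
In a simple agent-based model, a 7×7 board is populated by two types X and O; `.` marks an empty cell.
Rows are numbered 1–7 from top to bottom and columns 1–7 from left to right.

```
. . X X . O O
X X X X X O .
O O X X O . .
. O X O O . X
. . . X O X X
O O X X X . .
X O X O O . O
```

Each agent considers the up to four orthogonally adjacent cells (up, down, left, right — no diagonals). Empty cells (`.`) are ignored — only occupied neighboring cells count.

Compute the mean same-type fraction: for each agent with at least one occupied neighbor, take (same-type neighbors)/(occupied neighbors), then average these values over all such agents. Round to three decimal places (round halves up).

0.593

Row 1: (1,3)X 2/2 · (1,4)X 2/2 · (1,6)O 2/2 · (1,7)O 1/1
Row 2: (2,1)X 1/2 · (2,2)X 2/3 · (2,3)X 4/4 · (2,4)X 4/4 · (2,5)X 1/3 · (2,6)O 1/2
Row 3: (3,1)O 1/2 · (3,2)O 2/4 · (3,3)X 3/4 · (3,4)X 2/4 · (3,5)O 1/3
Row 4: (4,2)O 1/2 · (4,3)X 1/3 · (4,4)O 1/4 · (4,5)O 3/3 · (4,7)X 1/1
Row 5: (5,4)X 1/3 · (5,5)O 1/4 · (5,6)X 1/2 · (5,7)X 2/2
Row 6: (6,1)O 1/2 · (6,2)O 2/3 · (6,3)X 2/3 · (6,4)X 3/4 · (6,5)X 1/3
Row 7: (7,1)X 0/2 · (7,2)O 1/3 · (7,3)X 1/3 · (7,4)O 1/3 · (7,5)O 1/2 · (7,7)O — no occupied neighbors
Sum over 34 agents: 2/2 + 2/2 + 2/2 + 1/1 + 1/2 + 2/3 + 4/4 + 4/4 + 1/3 + 1/2 + 1/2 + 2/4 + 3/4 + 2/4 + 1/3 + 1/2 + 1/3 + 1/4 + 3/3 + 1/1 + 1/3 + 1/4 + 1/2 + 2/2 + 1/2 + 2/3 + 2/3 + 3/4 + 1/3 + 0/2 + 1/3 + 1/3 + 1/3 + 1/2 = 121/6; mean = 121/6 ÷ 34 = 121/204 = 0.593137… → 0.593.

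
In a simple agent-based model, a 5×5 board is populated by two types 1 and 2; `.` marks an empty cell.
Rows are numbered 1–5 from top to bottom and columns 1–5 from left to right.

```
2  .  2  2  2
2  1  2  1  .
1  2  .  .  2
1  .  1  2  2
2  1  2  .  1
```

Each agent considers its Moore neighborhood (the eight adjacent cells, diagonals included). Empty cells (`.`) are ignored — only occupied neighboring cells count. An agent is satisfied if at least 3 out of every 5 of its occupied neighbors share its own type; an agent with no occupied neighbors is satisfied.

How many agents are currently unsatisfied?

Row 1: (1,1)2 1/2 unhappy · (1,3)2 2/4 unhappy · (1,4)2 3/4 ok · (1,5)2 1/2 unhappy
Row 2: (2,1)2 2/4 unhappy · (2,2)1 1/6 unhappy · (2,3)2 3/5 ok · (2,4)1 0/5 unhappy
Row 3: (3,1)1 2/4 unhappy · (3,2)2 2/6 unhappy · (3,5)2 2/3 ok
Row 4: (4,1)1 2/4 unhappy · (4,3)1 1/4 unhappy · (4,4)2 3/5 ok · (4,5)2 2/3 ok
Row 5: (5,1)2 0/2 unhappy · (5,2)1 2/4 unhappy · (5,3)2 1/3 unhappy · (5,5)1 0/2 unhappy
Unsatisfied: (1,1), (1,3), (1,5), (2,1), (2,2), (2,4), (3,1), (3,2), (4,1), (4,3), (5,1), (5,2), (5,3), (5,5) — 14 in total.

14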